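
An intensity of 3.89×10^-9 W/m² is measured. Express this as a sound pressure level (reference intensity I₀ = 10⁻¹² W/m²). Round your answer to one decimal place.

35.9 dB

L = 10·log₁₀(I/I₀) = 10·log₁₀(3.89×10^-9/10⁻¹²) = 10·log₁₀(3.89×10^3).
L = 10·(0.5899 + 3) = 35.90 dB.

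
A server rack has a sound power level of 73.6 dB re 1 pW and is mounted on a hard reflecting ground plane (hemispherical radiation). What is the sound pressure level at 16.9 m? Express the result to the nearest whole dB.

41 dB

L_p = L_w − 10·log₁₀(2π·r²) with r = 16.9 m.
2π·r² = 1795 m², 10·log₁₀ of that is 32.540 dB.
L_p = 73.6 − 32.540 = 41.06 dB.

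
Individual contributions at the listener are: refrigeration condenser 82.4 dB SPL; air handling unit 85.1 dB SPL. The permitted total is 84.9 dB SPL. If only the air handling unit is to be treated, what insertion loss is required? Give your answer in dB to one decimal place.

The untreated sources together contribute 10^(82.4/10) = 1.738e+08, i.e. 82.40 dB SPL.
To meet 84.9 dB SPL overall, the treated air handling unit may contribute at most 10^(84.9/10) − 1.738e+08 = 1.352e+08, i.e. 81.31 dB SPL.
So the air handling unit must be reduced from 85.1 to 81.31 dB SPL: IL = 3.79 dB.

3.8 dB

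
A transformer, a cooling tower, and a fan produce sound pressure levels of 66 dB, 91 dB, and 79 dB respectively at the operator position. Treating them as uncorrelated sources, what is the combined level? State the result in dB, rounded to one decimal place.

91.3 dB

Incoherent sources combine by intensity addition: L_total = 10·log₁₀(Σ 10^(L_i/10)).
Σ 10^(L/10) = 10^(66/10) + 10^(91/10) + 10^(79/10) = 1.342e+09.
L_total = 10·log₁₀(1.342e+09) = 91.28 dB.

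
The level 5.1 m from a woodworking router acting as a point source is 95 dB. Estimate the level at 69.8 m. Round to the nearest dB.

72 dB

For a point source, L₂ = L₁ − 20·log₁₀(r₂/r₁).
L₂ = 95 − 20·log₁₀(69.8/5.1) = 95 − 22.726 = 72.27 dB.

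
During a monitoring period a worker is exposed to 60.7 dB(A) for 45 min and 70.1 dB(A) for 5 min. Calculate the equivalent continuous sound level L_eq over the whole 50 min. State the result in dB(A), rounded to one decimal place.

The energy average is taken in the linear domain: L_eq = 10·log₁₀[(Σ tᵢ·10^(Lᵢ/10))/T], T = 50 min.
Σ tᵢ·10^(Lᵢ/10) = 45·10^(60.7/10) + 5·10^(70.1/10) = 1.040e+08.
L_eq = 10·log₁₀(1.040e+08/50) = 63.18 dB(A).

63.2 dB(A)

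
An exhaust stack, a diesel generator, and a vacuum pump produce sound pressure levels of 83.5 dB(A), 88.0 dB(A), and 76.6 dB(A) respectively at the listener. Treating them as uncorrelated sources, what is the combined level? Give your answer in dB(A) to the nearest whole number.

90 dB(A)

Incoherent sources combine by intensity addition: L_total = 10·log₁₀(Σ 10^(L_i/10)).
Σ 10^(L/10) = 10^(83.5/10) + 10^(88.0/10) + 10^(76.6/10) = 9.005e+08.
L_total = 10·log₁₀(9.005e+08) = 89.55 dB(A).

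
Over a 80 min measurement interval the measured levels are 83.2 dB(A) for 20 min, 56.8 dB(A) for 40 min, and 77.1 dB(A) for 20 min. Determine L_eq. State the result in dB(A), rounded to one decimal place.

L_eq = 10·log₁₀[(1/T)·Σ tᵢ·10^(Lᵢ/10)] with T = 80 min.
Σ tᵢ·10^(Lᵢ/10) = 20·10^(83.2/10) + 40·10^(56.8/10) + 20·10^(77.1/10) = 5.223e+09.
L_eq = 10·log₁₀(5.223e+09/80) = 78.15 dB(A).

78.1 dB(A)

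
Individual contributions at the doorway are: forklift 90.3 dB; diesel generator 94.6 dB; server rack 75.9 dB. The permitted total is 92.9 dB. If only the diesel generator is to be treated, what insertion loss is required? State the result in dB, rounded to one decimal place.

5.4 dB

Everything except the diesel generator sums to 10^(90.3/10) + 10^(75.9/10) = 1.110e+09 in linear terms, 90.45 dB.
The limit corresponds to 10^(92.9/10) = 1.950e+09; subtracting the fixed part leaves 8.394e+08 for the diesel generator, i.e. 89.24 dB.
Required insertion loss = 94.6 − 89.24 = 5.36 dB.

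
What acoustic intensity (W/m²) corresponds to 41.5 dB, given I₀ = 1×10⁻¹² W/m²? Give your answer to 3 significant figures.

1.41e-08 W/m²

L = 10·log₁₀(I/I₀) ⇒ I = I₀·10^(L/10) = 10⁻¹² × 10^4.15.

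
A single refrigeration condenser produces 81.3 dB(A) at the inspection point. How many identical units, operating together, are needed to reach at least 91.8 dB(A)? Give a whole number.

N identical sources give L₁ + 10·log₁₀ N, so require 10·log₁₀ N ≥ 91.8 − 81.3 = 10.5 dB.
N ≥ 10^(10.5/10) = 11.220, so N = 12.

12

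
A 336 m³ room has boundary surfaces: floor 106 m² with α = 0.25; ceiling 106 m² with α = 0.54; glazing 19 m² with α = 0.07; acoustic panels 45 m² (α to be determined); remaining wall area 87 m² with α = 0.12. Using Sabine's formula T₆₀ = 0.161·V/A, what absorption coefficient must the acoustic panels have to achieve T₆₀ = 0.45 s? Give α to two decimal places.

From T₆₀ = 0.161·V/A, the target T₆₀ = 0.45 s needs A = 0.161·336/0.45 = 120.21 m².
Absorption from the other surfaces = 106·0.25 + 106·0.54 + 19·0.07 + 87·0.12 = 95.51 m², so the acoustic panels must supply 24.70 m² over 45 m².
α = 24.70/45 = 0.549.

0.55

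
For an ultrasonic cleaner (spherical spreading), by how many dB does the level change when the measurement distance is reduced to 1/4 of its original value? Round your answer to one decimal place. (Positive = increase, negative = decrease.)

A point source loses 6 dB per doubling of distance; generally ΔL = −20·log₁₀(r₂/r₁).
ΔL = −20·log₁₀(0.25) = +12.04 dB.

+12.0 dB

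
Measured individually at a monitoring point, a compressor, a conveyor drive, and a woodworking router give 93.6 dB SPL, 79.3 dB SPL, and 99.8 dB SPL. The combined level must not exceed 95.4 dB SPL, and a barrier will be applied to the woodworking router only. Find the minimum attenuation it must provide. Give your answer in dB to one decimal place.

The untreated sources together contribute 10^(93.6/10) + 10^(79.3/10) = 2.376e+09, i.e. 93.76 dB SPL.
To meet 95.4 dB SPL overall, the treated woodworking router may contribute at most 10^(95.4/10) − 2.376e+09 = 1.091e+09, i.e. 90.38 dB SPL.
So the woodworking router must be reduced from 99.8 to 90.38 dB SPL: IL = 9.42 dB.

9.4 dB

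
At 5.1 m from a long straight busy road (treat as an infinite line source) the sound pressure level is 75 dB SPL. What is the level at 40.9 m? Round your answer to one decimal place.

66.0 dB SPL

Cylindrical spreading from a line source gives a 10·log₁₀(r₂/r₁) drop.
L₂ = 75 − 10·log₁₀(40.9/5.1) = 75 − 9.042 = 65.96 dB SPL.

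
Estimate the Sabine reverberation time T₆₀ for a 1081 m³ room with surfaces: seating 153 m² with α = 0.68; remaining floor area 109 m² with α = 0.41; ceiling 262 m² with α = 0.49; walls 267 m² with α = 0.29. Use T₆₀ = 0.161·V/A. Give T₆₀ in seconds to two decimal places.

Total absorption A = 153·0.68 + 109·0.41 + 262·0.49 + 267·0.29 = 354.54 m² sabins.
T₆₀ = 0.161·V/A = 0.161·1081/354.54 = 0.491 s.

0.49 s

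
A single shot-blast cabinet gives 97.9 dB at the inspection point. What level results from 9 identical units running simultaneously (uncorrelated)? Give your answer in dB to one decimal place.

107.4 dB

L_total = L₁ + 10·log₁₀ N for N identical incoherent sources.
L_total = 97.9 + 10·log₁₀(9) = 97.9 + 9.542 = 107.44 dB.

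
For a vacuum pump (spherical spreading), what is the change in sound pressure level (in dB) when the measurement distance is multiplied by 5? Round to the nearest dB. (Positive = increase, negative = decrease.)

A point source loses 6 dB per doubling of distance; generally ΔL = −20·log₁₀(r₂/r₁).
ΔL = −20·log₁₀(5) = -13.98 dB.

-14 dB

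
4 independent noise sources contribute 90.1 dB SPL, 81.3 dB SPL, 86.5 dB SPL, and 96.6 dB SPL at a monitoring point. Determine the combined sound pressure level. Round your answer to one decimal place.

97.9 dB SPL

For uncorrelated sources the intensities add, so convert each level to linear form, sum, and take 10·log₁₀ of the total.
Σ 10^(L/10) = 10^(90.1/10) + 10^(81.3/10) + 10^(86.5/10) + 10^(96.6/10) = 6.176e+09.
L_total = 10·log₁₀(6.176e+09) = 97.91 dB SPL.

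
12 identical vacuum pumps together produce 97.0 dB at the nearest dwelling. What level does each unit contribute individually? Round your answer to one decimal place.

86.2 dB

Dividing the total intensity by 12 lowers the level by 10·log₁₀ 12 = 10.792 dB: L₁ = 97.0 − 10.792.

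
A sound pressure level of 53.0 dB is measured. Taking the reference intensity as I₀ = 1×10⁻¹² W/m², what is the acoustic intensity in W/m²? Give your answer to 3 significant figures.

2.00e-07 W/m²

L = 10·log₁₀(I/I₀) ⇒ I = I₀·10^(L/10) = 10⁻¹² × 10^5.30.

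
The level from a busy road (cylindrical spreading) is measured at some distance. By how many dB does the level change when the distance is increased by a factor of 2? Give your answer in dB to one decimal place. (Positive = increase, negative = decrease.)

Line-source spreading: ΔL = −10·log₁₀(r₂/r₁).
ΔL = −10·log₁₀(2) = -3.01 dB.

-3.0 dB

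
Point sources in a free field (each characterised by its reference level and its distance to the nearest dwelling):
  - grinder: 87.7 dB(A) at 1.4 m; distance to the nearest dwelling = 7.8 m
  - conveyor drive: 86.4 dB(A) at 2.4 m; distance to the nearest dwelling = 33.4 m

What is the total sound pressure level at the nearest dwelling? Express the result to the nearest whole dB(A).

73 dB(A)

First find each source's level at the receiver (point-source: −20·log₁₀(r/r_ref)), then combine on an intensity basis.
grinder: 87.7 − 20·log₁₀(7.8/1.4) = 87.7 − 14.92 = 72.78 dB(A).
conveyor drive: 86.4 − 20·log₁₀(33.4/2.4) = 86.4 − 22.87 = 63.53 dB(A).
Σ 10^(L/10) = 2.122e+07 → L_total = 10·log₁₀(2.122e+07) = 73.27 dB(A).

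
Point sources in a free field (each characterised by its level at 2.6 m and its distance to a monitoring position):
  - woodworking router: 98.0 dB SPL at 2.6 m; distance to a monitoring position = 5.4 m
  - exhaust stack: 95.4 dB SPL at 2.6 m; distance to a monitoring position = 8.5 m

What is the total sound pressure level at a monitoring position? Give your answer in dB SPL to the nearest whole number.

Apply inverse-square spreading to bring every level to the receiver, then sum 10^(L/10).
woodworking router: 98.0 − 20·log₁₀(5.4/2.6) = 98.0 − 6.35 = 91.65 dB SPL.
exhaust stack: 95.4 − 20·log₁₀(8.5/2.6) = 95.4 − 10.29 = 85.11 dB SPL.
Σ 10^(L/10) = 1.787e+09 → L_total = 10·log₁₀(1.787e+09) = 92.52 dB SPL.

93 dB SPL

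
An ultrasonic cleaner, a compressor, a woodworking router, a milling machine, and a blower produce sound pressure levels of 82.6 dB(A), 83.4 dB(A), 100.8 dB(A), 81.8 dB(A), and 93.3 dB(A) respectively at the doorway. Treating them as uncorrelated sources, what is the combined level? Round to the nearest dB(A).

Incoherent sources combine by intensity addition: L_total = 10·log₁₀(Σ 10^(L_i/10)).
Σ 10^(L/10) = 10^(82.6/10) + 10^(83.4/10) + 10^(100.8/10) + 10^(81.8/10) + 10^(93.3/10) = 1.471e+10.
L_total = 10·log₁₀(1.471e+10) = 101.68 dB(A).

102 dB(A)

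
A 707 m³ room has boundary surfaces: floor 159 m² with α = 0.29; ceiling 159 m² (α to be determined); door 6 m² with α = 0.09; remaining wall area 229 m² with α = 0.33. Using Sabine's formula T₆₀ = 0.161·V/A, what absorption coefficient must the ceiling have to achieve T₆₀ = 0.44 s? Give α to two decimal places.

A = 0.161·V/T₆₀ = 0.161·707/0.44 = 258.70 m² sabins.
Absorption from the other surfaces = 159·0.29 + 6·0.09 + 229·0.33 = 122.22 m², so the ceiling must supply 136.48 m² over 159 m².
α = 136.48/159 = 0.858.

0.86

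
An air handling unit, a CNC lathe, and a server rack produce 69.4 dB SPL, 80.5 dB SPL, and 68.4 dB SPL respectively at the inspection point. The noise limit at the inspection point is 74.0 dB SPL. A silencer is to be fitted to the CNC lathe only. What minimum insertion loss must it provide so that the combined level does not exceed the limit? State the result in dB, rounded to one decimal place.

Everything except the CNC lathe sums to 10^(69.4/10) + 10^(68.4/10) = 1.563e+07 in linear terms, 71.94 dB SPL.
To meet 74.0 dB SPL overall, the treated CNC lathe may contribute at most 10^(74.0/10) − 1.563e+07 = 9.491e+06, i.e. 69.77 dB SPL.
So the CNC lathe must be reduced from 80.5 to 69.77 dB SPL: IL = 10.73 dB.

10.7 dB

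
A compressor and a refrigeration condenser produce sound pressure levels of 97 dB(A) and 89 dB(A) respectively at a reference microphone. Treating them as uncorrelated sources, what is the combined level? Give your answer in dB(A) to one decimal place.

Incoherent sources combine by intensity addition: L_total = 10·log₁₀(Σ 10^(L_i/10)).
Σ 10^(L/10) = 10^(97/10) + 10^(89/10) = 5.806e+09.
L_total = 10·log₁₀(5.806e+09) = 97.64 dB(A).

97.6 dB(A)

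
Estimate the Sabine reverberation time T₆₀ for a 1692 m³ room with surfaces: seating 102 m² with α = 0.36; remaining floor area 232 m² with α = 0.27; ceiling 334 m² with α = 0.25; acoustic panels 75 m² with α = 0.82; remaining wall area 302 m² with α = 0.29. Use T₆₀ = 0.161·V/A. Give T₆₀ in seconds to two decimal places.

Summing Sᵢαᵢ: 102·0.36 + 232·0.27 + 334·0.25 + 75·0.82 + 302·0.29 = 331.94 m².
T₆₀ = 0.161·V/A = 0.161·1692/331.94 = 0.821 s.

0.82 s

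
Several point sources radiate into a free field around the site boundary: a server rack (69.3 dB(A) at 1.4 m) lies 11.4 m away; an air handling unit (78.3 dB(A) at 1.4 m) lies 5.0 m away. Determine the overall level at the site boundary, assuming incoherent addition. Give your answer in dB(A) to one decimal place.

First find each source's level at the receiver (point-source: −20·log₁₀(r/r_ref)), then combine on an intensity basis.
server rack: 69.3 − 20·log₁₀(11.4/1.4) = 69.3 − 18.22 = 51.08 dB(A).
air handling unit: 78.3 − 20·log₁₀(5.0/1.4) = 78.3 − 11.06 = 67.24 dB(A).
Σ 10^(L/10) = 5.429e+06 → L_total = 10·log₁₀(5.429e+06) = 67.35 dB(A).

67.3 dB(A)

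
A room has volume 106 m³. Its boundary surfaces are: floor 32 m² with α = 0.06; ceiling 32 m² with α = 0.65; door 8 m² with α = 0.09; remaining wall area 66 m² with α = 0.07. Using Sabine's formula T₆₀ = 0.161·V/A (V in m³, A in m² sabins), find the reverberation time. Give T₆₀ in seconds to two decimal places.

0.61 s

Summing Sᵢαᵢ: 32·0.06 + 32·0.65 + 8·0.09 + 66·0.07 = 28.06 m².
T₆₀ = 0.161 × 106 / 28.06 = 0.608 s.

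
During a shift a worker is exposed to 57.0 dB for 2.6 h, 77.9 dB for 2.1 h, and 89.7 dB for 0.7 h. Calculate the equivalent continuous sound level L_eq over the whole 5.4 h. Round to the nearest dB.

82 dB

The energy average is taken in the linear domain: L_eq = 10·log₁₀[(Σ tᵢ·10^(Lᵢ/10))/T], T = 5.4 h.
Σ tᵢ·10^(Lᵢ/10) = 2.6·10^(57.0/10) + 2.1·10^(77.9/10) + 0.7·10^(89.7/10) = 7.841e+08.
L_eq = 10·log₁₀(7.841e+08/5.4) = 81.62 dB.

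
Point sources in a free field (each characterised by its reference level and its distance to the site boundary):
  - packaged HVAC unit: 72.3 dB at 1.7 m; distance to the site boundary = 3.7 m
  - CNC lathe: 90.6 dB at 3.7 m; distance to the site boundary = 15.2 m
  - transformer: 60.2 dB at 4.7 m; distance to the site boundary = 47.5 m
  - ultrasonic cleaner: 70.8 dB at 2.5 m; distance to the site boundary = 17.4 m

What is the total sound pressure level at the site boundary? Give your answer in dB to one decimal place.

78.6 dB

Apply inverse-square spreading to bring every level to the receiver, then sum 10^(L/10).
packaged HVAC unit: 72.3 − 20·log₁₀(3.7/1.7) = 72.3 − 6.76 = 65.54 dB.
CNC lathe: 90.6 − 20·log₁₀(15.2/3.7) = 90.6 − 12.27 = 78.33 dB.
transformer: 60.2 − 20·log₁₀(47.5/4.7) = 60.2 − 20.09 = 40.11 dB.
ultrasonic cleaner: 70.8 − 20·log₁₀(17.4/2.5) = 70.8 − 16.85 = 53.95 dB.
Σ 10^(L/10) = 7.188e+07 → L_total = 10·log₁₀(7.188e+07) = 78.57 dB.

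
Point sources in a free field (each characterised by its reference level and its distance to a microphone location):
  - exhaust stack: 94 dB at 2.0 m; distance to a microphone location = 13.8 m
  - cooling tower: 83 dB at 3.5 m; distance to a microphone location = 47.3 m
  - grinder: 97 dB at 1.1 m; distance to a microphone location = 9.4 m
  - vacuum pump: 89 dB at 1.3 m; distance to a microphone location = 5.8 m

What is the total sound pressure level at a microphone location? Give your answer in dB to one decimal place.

82.1 dB

First find each source's level at the receiver (point-source: −20·log₁₀(r/r_ref)), then combine on an intensity basis.
exhaust stack: 94 − 20·log₁₀(13.8/2.0) = 94 − 16.78 = 77.22 dB.
cooling tower: 83 − 20·log₁₀(47.3/3.5) = 83 − 22.62 = 60.38 dB.
grinder: 97 − 20·log₁₀(9.4/1.1) = 97 − 18.63 = 78.37 dB.
vacuum pump: 89 − 20·log₁₀(5.8/1.3) = 89 − 12.99 = 76.01 dB.
Σ 10^(L/10) = 1.624e+08 → L_total = 10·log₁₀(1.624e+08) = 82.11 dB.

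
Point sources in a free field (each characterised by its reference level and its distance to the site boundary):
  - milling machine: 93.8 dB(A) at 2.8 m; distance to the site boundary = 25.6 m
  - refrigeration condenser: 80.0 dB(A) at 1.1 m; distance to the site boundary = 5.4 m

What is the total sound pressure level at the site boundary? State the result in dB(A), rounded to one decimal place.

75.2 dB(A)

First find each source's level at the receiver (point-source: −20·log₁₀(r/r_ref)), then combine on an intensity basis.
milling machine: 93.8 − 20·log₁₀(25.6/2.8) = 93.8 − 19.22 = 74.58 dB(A).
refrigeration condenser: 80.0 − 20·log₁₀(5.4/1.1) = 80.0 − 13.82 = 66.18 dB(A).
Σ 10^(L/10) = 3.285e+07 → L_total = 10·log₁₀(3.285e+07) = 75.16 dB(A).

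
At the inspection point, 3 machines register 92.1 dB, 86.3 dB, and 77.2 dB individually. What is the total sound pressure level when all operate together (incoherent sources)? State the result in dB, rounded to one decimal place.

93.2 dB

For uncorrelated sources the intensities add, so convert each level to linear form, sum, and take 10·log₁₀ of the total.
Σ 10^(L/10) = 10^(92.1/10) + 10^(86.3/10) + 10^(77.2/10) = 2.101e+09.
L_total = 10·log₁₀(2.101e+09) = 93.22 dB.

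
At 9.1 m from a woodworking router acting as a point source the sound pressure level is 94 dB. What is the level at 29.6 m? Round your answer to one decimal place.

Point-source attenuation: ΔL = 20·log₁₀(r₂/r₁) = 20·log₁₀(29.6/9.1) = 10.245 dB.
L₂ = 94 − 20·log₁₀(29.6/9.1) = 94 − 10.245 = 83.75 dB.

83.8 dB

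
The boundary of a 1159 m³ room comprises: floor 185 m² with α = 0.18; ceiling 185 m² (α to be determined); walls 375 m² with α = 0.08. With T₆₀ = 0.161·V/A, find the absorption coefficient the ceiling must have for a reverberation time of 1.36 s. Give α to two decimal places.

0.40

Required total absorption A = 0.161·1159/1.36 = 137.21 m².
Absorption from the other surfaces = 185·0.18 + 375·0.08 = 63.30 m², so the ceiling must supply 73.91 m² over 185 m².
α = 73.91/185 = 0.399.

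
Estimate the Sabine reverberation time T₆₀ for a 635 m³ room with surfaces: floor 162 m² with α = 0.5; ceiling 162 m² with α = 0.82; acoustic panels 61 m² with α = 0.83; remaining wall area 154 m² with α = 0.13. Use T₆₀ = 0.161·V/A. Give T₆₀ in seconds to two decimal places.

0.36 s

Total absorption A = 162·0.5 + 162·0.82 + 61·0.83 + 154·0.13 = 284.49 m² sabins.
T₆₀ = 0.161 × 635 / 284.49 = 0.359 s.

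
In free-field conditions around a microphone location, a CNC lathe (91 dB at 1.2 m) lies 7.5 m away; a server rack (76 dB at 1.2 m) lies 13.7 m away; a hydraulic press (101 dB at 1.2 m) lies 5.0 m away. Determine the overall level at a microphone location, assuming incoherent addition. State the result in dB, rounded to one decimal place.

Propagate each source to the receiver with L = L_ref − 20·log₁₀(r/r_ref), then add intensities.
CNC lathe: 91 − 20·log₁₀(7.5/1.2) = 91 − 15.92 = 75.08 dB.
server rack: 76 − 20·log₁₀(13.7/1.2) = 76 − 21.15 = 54.85 dB.
hydraulic press: 101 − 20·log₁₀(5.0/1.2) = 101 − 12.40 = 88.60 dB.
Σ 10^(L/10) = 7.577e+08 → L_total = 10·log₁₀(7.577e+08) = 88.79 dB.

88.8 dB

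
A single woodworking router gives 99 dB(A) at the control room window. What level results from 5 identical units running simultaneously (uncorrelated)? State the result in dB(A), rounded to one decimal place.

L_total = L₁ + 10·log₁₀ N for N identical incoherent sources.
L_total = 99 + 10·log₁₀(5) = 99 + 6.990 = 105.99 dB(A).

106.0 dB(A)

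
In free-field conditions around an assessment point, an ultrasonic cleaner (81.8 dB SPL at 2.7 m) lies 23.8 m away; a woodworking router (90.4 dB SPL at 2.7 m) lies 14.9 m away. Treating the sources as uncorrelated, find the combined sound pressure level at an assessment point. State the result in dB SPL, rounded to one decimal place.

75.8 dB SPL

First find each source's level at the receiver (point-source: −20·log₁₀(r/r_ref)), then combine on an intensity basis.
ultrasonic cleaner: 81.8 − 20·log₁₀(23.8/2.7) = 81.8 − 18.90 = 62.90 dB SPL.
woodworking router: 90.4 − 20·log₁₀(14.9/2.7) = 90.4 − 14.84 = 75.56 dB SPL.
Σ 10^(L/10) = 3.795e+07 → L_total = 10·log₁₀(3.795e+07) = 75.79 dB SPL.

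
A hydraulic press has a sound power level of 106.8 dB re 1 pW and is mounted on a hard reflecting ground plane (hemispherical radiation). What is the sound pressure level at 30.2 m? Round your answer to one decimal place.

69.2 dB

Free-field hemispherical radiation: L_p = L_w − 10·log₁₀(2π·r²), r = 30.2 m.
2π·r² = 5731 m², 10·log₁₀ of that is 37.582 dB.
L_p = 106.8 − 37.582 = 69.22 dB.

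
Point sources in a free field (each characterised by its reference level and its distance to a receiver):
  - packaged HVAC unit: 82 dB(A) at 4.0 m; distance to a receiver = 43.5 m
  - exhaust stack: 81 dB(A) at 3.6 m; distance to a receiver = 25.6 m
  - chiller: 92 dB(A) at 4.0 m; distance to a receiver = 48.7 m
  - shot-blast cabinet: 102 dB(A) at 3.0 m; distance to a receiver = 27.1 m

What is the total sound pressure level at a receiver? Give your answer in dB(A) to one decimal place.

83.2 dB(A)

First find each source's level at the receiver (point-source: −20·log₁₀(r/r_ref)), then combine on an intensity basis.
packaged HVAC unit: 82 − 20·log₁₀(43.5/4.0) = 82 − 20.73 = 61.27 dB(A).
exhaust stack: 81 − 20·log₁₀(25.6/3.6) = 81 − 17.04 = 63.96 dB(A).
chiller: 92 − 20·log₁₀(48.7/4.0) = 92 − 21.71 = 70.29 dB(A).
shot-blast cabinet: 102 − 20·log₁₀(27.1/3.0) = 102 − 19.12 = 82.88 dB(A).
Σ 10^(L/10) = 2.087e+08 → L_total = 10·log₁₀(2.087e+08) = 83.20 dB(A).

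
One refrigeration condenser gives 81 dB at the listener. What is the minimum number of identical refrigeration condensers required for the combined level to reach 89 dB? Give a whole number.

Need L₁ + 10·log₁₀ N ≥ 89, i.e. log₁₀ N ≥ 0.80.
N ≥ 10^(8.0/10) = 6.310, so N = 7.

7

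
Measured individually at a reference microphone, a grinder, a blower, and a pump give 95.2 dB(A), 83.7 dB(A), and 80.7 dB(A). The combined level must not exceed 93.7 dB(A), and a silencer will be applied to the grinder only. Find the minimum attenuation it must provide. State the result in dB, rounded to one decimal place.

2.2 dB

Everything except the grinder sums to 10^(83.7/10) + 10^(80.7/10) = 3.519e+08 in linear terms, 85.46 dB(A).
To meet 93.7 dB(A) overall, the treated grinder may contribute at most 10^(93.7/10) − 3.519e+08 = 1.992e+09, i.e. 92.99 dB(A).
Required insertion loss = 95.2 − 92.99 = 2.21 dB.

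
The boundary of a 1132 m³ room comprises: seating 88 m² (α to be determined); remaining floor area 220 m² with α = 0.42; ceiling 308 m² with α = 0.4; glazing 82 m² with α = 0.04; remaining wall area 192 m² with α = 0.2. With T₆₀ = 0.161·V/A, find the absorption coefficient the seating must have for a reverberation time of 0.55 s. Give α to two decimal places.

A = 0.161·V/T₆₀ = 0.161·1132/0.55 = 331.37 m² sabins.
Absorption from the other surfaces = 220·0.42 + 308·0.4 + 82·0.04 + 192·0.2 = 257.28 m², so the seating must supply 74.09 m² over 88 m².
α = 74.09/88 = 0.842.

0.84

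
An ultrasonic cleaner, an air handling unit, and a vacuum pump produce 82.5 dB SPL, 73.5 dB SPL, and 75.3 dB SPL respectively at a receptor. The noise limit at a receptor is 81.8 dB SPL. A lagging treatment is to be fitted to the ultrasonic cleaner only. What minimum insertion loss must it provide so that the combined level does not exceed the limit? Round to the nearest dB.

3 dB

Fixed contribution from the other sources: Σ 10^(L/10) = 10^(73.5/10) + 10^(75.3/10) = 5.627e+07 (77.50 dB SPL).
The limit corresponds to 10^(81.8/10) = 1.514e+08; subtracting the fixed part leaves 9.508e+07 for the ultrasonic cleaner, i.e. 79.78 dB SPL.
Required insertion loss = 82.5 − 79.78 = 2.72 dB.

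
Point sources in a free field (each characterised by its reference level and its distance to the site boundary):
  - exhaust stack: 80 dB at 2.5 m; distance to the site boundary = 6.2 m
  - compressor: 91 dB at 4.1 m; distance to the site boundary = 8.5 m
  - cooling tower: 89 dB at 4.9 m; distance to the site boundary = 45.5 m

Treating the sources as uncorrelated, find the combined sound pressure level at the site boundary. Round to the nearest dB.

85 dB

Apply inverse-square spreading to bring every level to the receiver, then sum 10^(L/10).
exhaust stack: 80 − 20·log₁₀(6.2/2.5) = 80 − 7.89 = 72.11 dB.
compressor: 91 − 20·log₁₀(8.5/4.1) = 91 − 6.33 = 84.67 dB.
cooling tower: 89 − 20·log₁₀(45.5/4.9) = 89 − 19.36 = 69.64 dB.
Σ 10^(L/10) = 3.184e+08 → L_total = 10·log₁₀(3.184e+08) = 85.03 dB.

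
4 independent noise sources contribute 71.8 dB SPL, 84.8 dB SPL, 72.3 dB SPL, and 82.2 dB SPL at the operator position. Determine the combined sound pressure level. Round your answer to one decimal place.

For uncorrelated sources the intensities add, so convert each level to linear form, sum, and take 10·log₁₀ of the total.
Σ 10^(L/10) = 10^(71.8/10) + 10^(84.8/10) + 10^(72.3/10) + 10^(82.2/10) = 5.001e+08.
L_total = 10·log₁₀(5.001e+08) = 86.99 dB SPL.

87.0 dB SPL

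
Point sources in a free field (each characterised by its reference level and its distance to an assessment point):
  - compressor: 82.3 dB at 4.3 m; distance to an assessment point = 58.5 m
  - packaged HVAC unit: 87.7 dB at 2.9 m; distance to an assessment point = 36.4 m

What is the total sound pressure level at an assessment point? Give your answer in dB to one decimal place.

Propagate each source to the receiver with L = L_ref − 20·log₁₀(r/r_ref), then add intensities.
compressor: 82.3 − 20·log₁₀(58.5/4.3) = 82.3 − 22.67 = 59.63 dB.
packaged HVAC unit: 87.7 − 20·log₁₀(36.4/2.9) = 87.7 − 21.97 = 65.73 dB.
Σ 10^(L/10) = 4.655e+06 → L_total = 10·log₁₀(4.655e+06) = 66.68 dB.

66.7 dB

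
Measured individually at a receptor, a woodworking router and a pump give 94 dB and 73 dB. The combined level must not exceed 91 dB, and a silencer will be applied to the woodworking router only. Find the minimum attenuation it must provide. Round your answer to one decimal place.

The untreated sources together contribute 10^(73/10) = 1.995e+07, i.e. 73.00 dB.
The limit corresponds to 10^(91/10) = 1.259e+09; subtracting the fixed part leaves 1.239e+09 for the woodworking router, i.e. 90.93 dB.
So the woodworking router must be reduced from 94 to 90.93 dB: IL = 3.07 dB.

3.1 dB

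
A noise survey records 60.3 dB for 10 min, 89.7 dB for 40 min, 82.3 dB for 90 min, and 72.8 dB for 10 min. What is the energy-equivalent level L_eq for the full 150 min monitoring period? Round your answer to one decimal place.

Weight each interval's intensity by its duration and average over T = 150 min:
Σ tᵢ·10^(Lᵢ/10) = 10·10^(60.3/10) + 40·10^(89.7/10) + 90·10^(82.3/10) + 10·10^(72.8/10) = 5.282e+10.
L_eq = 10·log₁₀(5.282e+10/150) = 85.47 dB.

85.5 dB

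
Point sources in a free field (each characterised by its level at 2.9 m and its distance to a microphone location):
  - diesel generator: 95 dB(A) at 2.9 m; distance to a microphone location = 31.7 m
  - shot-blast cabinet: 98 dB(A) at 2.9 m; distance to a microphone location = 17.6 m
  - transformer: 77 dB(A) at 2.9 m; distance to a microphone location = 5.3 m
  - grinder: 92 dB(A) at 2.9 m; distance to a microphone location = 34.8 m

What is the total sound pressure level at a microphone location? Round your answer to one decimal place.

First find each source's level at the receiver (point-source: −20·log₁₀(r/r_ref)), then combine on an intensity basis.
diesel generator: 95 − 20·log₁₀(31.7/2.9) = 95 − 20.77 = 74.23 dB(A).
shot-blast cabinet: 98 − 20·log₁₀(17.6/2.9) = 98 − 15.66 = 82.34 dB(A).
transformer: 77 − 20·log₁₀(5.3/2.9) = 77 − 5.24 = 71.76 dB(A).
grinder: 92 − 20·log₁₀(34.8/2.9) = 92 − 21.58 = 70.42 dB(A).
Σ 10^(L/10) = 2.238e+08 → L_total = 10·log₁₀(2.238e+08) = 83.50 dB(A).

83.5 dB(A)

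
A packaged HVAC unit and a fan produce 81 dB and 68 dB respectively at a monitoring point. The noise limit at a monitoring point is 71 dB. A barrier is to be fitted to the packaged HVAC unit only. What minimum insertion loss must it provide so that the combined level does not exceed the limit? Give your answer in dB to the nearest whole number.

Everything except the packaged HVAC unit sums to 10^(68/10) = 6.310e+06 in linear terms, 68.00 dB.
To meet 71 dB overall, the treated packaged HVAC unit may contribute at most 10^(71/10) − 6.310e+06 = 6.280e+06, i.e. 67.98 dB.
So the packaged HVAC unit must be reduced from 81 to 67.98 dB: IL = 13.02 dB.

13 dB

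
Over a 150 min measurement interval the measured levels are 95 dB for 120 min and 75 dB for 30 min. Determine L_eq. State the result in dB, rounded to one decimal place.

Weight each interval's intensity by its duration and average over T = 150 min:
Σ tᵢ·10^(Lᵢ/10) = 120·10^(95/10) + 30·10^(75/10) = 3.804e+11.
L_eq = 10·log₁₀(3.804e+11/150) = 94.04 dB.

94.0 dB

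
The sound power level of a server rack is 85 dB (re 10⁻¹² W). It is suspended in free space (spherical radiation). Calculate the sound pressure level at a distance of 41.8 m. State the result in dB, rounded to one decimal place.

The power spreads over a sphere of area 4π·r², so L_p = L_w − 10·log₁₀(4π·r²).
4π·r² = 2.196e+04 m², 10·log₁₀ of that is 43.416 dB.
L_p = 85 − 43.416 = 41.58 dB.

41.6 dB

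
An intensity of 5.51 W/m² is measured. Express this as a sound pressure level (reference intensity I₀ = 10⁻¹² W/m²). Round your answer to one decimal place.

127.4 dB

Dividing by I₀ shifts the exponent by 12: I/I₀ = 5.51×10^12.
L = 10·(0.7412 + 12) = 127.41 dB.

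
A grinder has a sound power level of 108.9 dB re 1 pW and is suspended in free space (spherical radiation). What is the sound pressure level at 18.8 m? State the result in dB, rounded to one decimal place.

72.4 dB

Free-field spherical radiation: L_p = L_w − 10·log₁₀(4π·r²), r = 18.8 m.
4π·r² = 4441 m², 10·log₁₀ of that is 36.475 dB.
L_p = 108.9 − 36.475 = 72.42 dB.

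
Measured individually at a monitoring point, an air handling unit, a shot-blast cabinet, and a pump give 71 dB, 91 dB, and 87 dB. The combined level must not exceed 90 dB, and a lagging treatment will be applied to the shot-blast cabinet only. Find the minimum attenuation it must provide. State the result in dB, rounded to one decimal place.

Fixed contribution from the other sources: Σ 10^(L/10) = 10^(71/10) + 10^(87/10) = 5.138e+08 (87.11 dB).
The limit corresponds to 10^(90/10) = 1.000e+09; subtracting the fixed part leaves 4.862e+08 for the shot-blast cabinet, i.e. 86.87 dB.
Required insertion loss = 91 − 86.87 = 4.13 dB.

4.1 dB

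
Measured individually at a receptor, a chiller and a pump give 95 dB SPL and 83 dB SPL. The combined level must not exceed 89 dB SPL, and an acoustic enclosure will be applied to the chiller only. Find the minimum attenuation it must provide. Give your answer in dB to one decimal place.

7.3 dB

Fixed contribution from the other source: Σ 10^(L/10) = 10^(83/10) = 1.995e+08 (83.00 dB SPL).
To meet 89 dB SPL overall, the treated chiller may contribute at most 10^(89/10) − 1.995e+08 = 5.948e+08, i.e. 87.74 dB SPL.
Required insertion loss = 95 − 87.74 = 7.26 dB.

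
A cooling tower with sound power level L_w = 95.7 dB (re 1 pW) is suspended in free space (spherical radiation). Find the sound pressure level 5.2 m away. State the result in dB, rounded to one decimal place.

Free-field spherical radiation: L_p = L_w − 10·log₁₀(4π·r²), r = 5.2 m.
4π·r² = 339.8 m², 10·log₁₀ of that is 25.312 dB.
L_p = 95.7 − 25.312 = 70.39 dB.

70.4 dB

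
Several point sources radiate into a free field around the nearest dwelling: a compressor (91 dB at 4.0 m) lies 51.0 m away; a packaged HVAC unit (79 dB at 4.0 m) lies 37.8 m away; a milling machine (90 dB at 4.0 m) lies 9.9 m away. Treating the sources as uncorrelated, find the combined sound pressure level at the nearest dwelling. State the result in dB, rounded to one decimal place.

First find each source's level at the receiver (point-source: −20·log₁₀(r/r_ref)), then combine on an intensity basis.
compressor: 91 − 20·log₁₀(51.0/4.0) = 91 − 22.11 = 68.89 dB.
packaged HVAC unit: 79 − 20·log₁₀(37.8/4.0) = 79 − 19.51 = 59.49 dB.
milling machine: 90 − 20·log₁₀(9.9/4.0) = 90 − 7.87 = 82.13 dB.
Σ 10^(L/10) = 1.719e+08 → L_total = 10·log₁₀(1.719e+08) = 82.35 dB.

82.4 dB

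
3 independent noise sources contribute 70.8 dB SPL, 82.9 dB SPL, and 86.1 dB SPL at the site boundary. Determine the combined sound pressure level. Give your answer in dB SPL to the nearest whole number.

88 dB SPL

Incoherent sources combine by intensity addition: L_total = 10·log₁₀(Σ 10^(L_i/10)).
Σ 10^(L/10) = 10^(70.8/10) + 10^(82.9/10) + 10^(86.1/10) = 6.144e+08.
L_total = 10·log₁₀(6.144e+08) = 87.88 dB SPL.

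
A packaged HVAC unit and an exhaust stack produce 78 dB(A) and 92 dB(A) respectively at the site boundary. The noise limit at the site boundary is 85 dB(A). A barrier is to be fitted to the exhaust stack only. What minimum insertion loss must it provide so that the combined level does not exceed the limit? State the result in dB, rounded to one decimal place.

Fixed contribution from the other source: Σ 10^(L/10) = 10^(78/10) = 6.310e+07 (78.00 dB(A)).
To meet 85 dB(A) overall, the treated exhaust stack may contribute at most 10^(85/10) − 6.310e+07 = 2.531e+08, i.e. 84.03 dB(A).
So the exhaust stack must be reduced from 92 to 84.03 dB(A): IL = 7.97 dB.

8.0 dB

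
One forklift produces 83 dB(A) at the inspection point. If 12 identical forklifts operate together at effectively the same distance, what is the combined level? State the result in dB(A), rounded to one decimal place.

With 12 equal, uncorrelated contributions the intensity is 12× that of one unit, giving a rise of 10·log₁₀ 12.
L_total = 83 + 10·log₁₀(12) = 83 + 10.792 = 93.79 dB(A).

93.8 dB(A)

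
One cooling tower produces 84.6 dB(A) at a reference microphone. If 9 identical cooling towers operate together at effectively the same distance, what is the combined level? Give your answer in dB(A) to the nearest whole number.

94 dB(A)

With 9 equal, uncorrelated contributions the intensity is 9× that of one unit, giving a rise of 10·log₁₀ 9.
L_total = 84.6 + 10·log₁₀(9) = 84.6 + 9.542 = 94.14 dB(A).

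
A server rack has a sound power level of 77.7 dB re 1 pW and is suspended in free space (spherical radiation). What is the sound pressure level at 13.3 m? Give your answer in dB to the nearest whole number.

44 dB

L_p = L_w − 10·log₁₀(4π·r²) with r = 13.3 m.
4π·r² = 2223 m², 10·log₁₀ of that is 33.469 dB.
L_p = 77.7 − 33.469 = 44.23 dB.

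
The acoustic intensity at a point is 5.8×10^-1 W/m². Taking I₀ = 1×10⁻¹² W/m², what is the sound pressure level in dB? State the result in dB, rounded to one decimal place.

L = 10·log₁₀(I/I₀) = 10·log₁₀(5.8×10^-1/10⁻¹²) = 10·log₁₀(5.8×10^11).
L = 10·(0.7634 + 11) = 117.63 dB.

117.6 dB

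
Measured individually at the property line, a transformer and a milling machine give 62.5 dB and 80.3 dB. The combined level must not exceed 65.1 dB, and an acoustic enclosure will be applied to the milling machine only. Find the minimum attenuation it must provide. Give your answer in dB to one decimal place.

18.7 dB

Everything except the milling machine sums to 10^(62.5/10) = 1.778e+06 in linear terms, 62.50 dB.
To meet 65.1 dB overall, the treated milling machine may contribute at most 10^(65.1/10) − 1.778e+06 = 1.458e+06, i.e. 61.64 dB.
Required insertion loss = 80.3 − 61.64 = 18.66 dB.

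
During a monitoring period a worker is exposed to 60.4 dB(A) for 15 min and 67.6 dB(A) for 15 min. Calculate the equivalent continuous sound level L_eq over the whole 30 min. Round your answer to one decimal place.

65.3 dB(A)

The energy average is taken in the linear domain: L_eq = 10·log₁₀[(Σ tᵢ·10^(Lᵢ/10))/T], T = 30 min.
Σ tᵢ·10^(Lᵢ/10) = 15·10^(60.4/10) + 15·10^(67.6/10) = 1.028e+08.
L_eq = 10·log₁₀(1.028e+08/30) = 65.35 dB(A).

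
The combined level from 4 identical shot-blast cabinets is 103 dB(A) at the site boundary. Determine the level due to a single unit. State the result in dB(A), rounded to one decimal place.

For N identical incoherent sources L_total = L₁ + 10·log₁₀ N, so L₁ = 103 − 10·log₁₀(4) = 103 − 6.021.

97.0 dB(A)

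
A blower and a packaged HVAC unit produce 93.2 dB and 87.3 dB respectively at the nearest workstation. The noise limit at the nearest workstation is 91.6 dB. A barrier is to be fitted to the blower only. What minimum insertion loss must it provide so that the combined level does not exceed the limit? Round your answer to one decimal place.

3.6 dB

The untreated sources together contribute 10^(87.3/10) = 5.370e+08, i.e. 87.30 dB.
The limit corresponds to 10^(91.6/10) = 1.445e+09; subtracting the fixed part leaves 9.084e+08 for the blower, i.e. 89.58 dB.
So the blower must be reduced from 93.2 to 89.58 dB: IL = 3.62 dB.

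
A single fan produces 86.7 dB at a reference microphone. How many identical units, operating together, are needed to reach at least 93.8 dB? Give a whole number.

6

Need L₁ + 10·log₁₀ N ≥ 93.8, i.e. log₁₀ N ≥ 0.71.
N ≥ 10^(7.1/10) = 5.129, so N = 6.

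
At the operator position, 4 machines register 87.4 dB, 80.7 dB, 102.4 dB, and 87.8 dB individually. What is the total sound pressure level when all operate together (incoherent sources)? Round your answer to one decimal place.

Incoherent sources combine by intensity addition: L_total = 10·log₁₀(Σ 10^(L_i/10)).
Σ 10^(L/10) = 10^(87.4/10) + 10^(80.7/10) + 10^(102.4/10) + 10^(87.8/10) = 1.865e+10.
L_total = 10·log₁₀(1.865e+10) = 102.71 dB.

102.7 dB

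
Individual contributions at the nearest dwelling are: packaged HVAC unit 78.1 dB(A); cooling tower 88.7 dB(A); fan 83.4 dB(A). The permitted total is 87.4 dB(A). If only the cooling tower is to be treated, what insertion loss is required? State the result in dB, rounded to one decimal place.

4.4 dB

The untreated sources together contribute 10^(78.1/10) + 10^(83.4/10) = 2.833e+08, i.e. 84.52 dB(A).
The limit corresponds to 10^(87.4/10) = 5.495e+08; subtracting the fixed part leaves 2.662e+08 for the cooling tower, i.e. 84.25 dB(A).
Required insertion loss = 88.7 − 84.25 = 4.45 dB.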